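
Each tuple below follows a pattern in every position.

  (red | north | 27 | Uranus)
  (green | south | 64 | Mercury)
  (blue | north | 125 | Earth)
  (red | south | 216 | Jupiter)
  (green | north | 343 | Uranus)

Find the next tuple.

(blue | south | 512 | Mercury)

Colour goes red, green, blue, red, green → blue (repeats red → green → blue).
Direction — alternates north ↔ south: north, south, north, south, north → south.
Third value — perfect cubes: 3³, 4³, 5³, …: 27, 64, 125, 216, 343 → 512.
Planet goes Uranus, Mercury, Earth, Jupiter, Uranus → Mercury (repeats Uranus → Mercury → Earth → Jupiter).
Putting it together: (blue | south | 512 | Mercury).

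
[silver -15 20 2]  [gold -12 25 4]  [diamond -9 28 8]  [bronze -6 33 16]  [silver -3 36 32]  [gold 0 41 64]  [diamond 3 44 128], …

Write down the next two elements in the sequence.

[bronze 6 49 256], [silver 9 52 512]

For the rank, repeats silver → gold → diamond → bronze: silver, gold, diamond, bronze, silver, gold, diamond → bronze → silver.
Second slot: +3 each step; -15, -12, -9, -6, -3, 0, 3 → 6 → 9.
Third slot: 20, 25, 28, 33, 36, 41, 44 → 49 → 52 (alternating steps +5, +3, +5, +3, …).
Fourth slot goes 2, 4, 8, 16, 32, 64, 128 → 256 → 512 (×2 each step).
Putting the parts together: [bronze 6 49 256] and then [silver 9 52 512].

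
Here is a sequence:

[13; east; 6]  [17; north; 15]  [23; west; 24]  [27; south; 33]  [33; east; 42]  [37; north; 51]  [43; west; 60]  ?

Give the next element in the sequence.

First coordinate: alternating steps +4, +6, +4, +6, …, so 13, 17, 23, 27, 33, 37, 43 → 47.
Direction — repeats east → north → west → south: east, north, west, south, east, north, west → south.
Third coordinate: +9 each step, so 6, 15, 24, 33, 42, 51, 60 → 69.
Putting it together: [47; south; 69].

[47; south; 69]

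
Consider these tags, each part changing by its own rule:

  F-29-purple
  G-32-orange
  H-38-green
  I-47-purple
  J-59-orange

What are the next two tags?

Letter: F, G, H, I, J → K → L (letters move forward 1 place in the alphabet).
Second component: 29, 32, 38, 47, 59 → 74 → 92 (differences are 3, 6, 9, … (increasing by 3 each time)).
For the colour, repeats purple → orange → green: purple, orange, green, purple, orange → green → purple.
Putting the parts together: K-74-green and then L-92-purple.

K-74-green, L-92-purple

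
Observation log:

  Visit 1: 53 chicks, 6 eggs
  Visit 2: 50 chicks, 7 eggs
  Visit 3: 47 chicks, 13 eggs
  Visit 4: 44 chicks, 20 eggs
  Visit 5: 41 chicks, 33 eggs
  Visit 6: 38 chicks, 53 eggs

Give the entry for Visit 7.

Chicks: −3 each step, so 53, 50, 47, 44, 41, 38 → 35.
Eggs: each term is the sum of the two before it; 6, 7, 13, 20, 33, 53 → 86.
Combining the parts gives 35 chicks, 86 eggs.

35 chicks, 86 eggs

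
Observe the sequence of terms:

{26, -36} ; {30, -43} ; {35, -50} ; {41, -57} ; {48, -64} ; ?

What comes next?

First value: differences are 4, 5, 6, … (increasing by 1 each time); 26, 30, 35, 41, 48 → 56.
Second value — −7 each step: -36, -43, -50, -57, -64 → -71.
So the next term is {56, -71}.

{56, -71}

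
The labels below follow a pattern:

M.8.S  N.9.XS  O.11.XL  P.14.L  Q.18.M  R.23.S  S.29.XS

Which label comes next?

T.36.XL

Letter: M, N, O, P, Q, R, S → T (letters move forward 1 place in the alphabet).
For the second component, differences are 1, 2, 3, … (increasing by 1 each time): 8, 9, 11, 14, 18, 23, 29 → 36.
Size goes S, XS, XL, L, M, S, XS → XL (repeats S → XS → XL → L → M).
Combining the parts gives T.36.XL.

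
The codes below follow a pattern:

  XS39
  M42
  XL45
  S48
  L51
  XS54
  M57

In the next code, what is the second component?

Size: XS, M, XL, S, L, XS, M → XL (repeats XS → M → XL → S → L).
Second component: +3 each step; 39, 42, 45, 48, 51, 54, 57 → 60.

60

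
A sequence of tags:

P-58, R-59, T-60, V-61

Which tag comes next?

Letter: letters move forward 2 places in the alphabet; P, R, T, V → X.
Second component: 58, 59, 60, 61 → 62 (+1 each step).
So the next tag is X-62.

X-62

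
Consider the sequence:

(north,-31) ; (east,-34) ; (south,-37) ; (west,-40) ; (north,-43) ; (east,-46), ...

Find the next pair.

Direction: repeats north → east → south → west; north, east, south, west, north, east → south.
Second slot: −3 each step, so -31, -34, -37, -40, -43, -46 → -49.
Combining the parts gives (south,-49).

(south,-49)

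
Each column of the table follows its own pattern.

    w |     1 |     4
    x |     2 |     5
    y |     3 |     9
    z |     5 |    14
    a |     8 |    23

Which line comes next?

Letter: letters move forward 1 place in the alphabet, wrapping Z→A; w, x, y, z, a → b.
Second component: each term is the sum of the two before it, so 1, 2, 3, 5, 8 → 13.
Third component: 4, 5, 9, 14, 23 → 37 (each term is the sum of the two before it).
Putting it together: b  13  37.

b  13  37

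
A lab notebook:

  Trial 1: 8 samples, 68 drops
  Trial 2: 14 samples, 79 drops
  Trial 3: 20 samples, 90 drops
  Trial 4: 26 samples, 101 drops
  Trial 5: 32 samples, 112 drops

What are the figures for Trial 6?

38 samples, 123 drops

Samples goes 8, 14, 20, 26, 32 → 38 (+6 each step).
Drops goes 68, 79, 90, 101, 112 → 123 (+11 each step).
So the next row is 38 samples, 123 drops.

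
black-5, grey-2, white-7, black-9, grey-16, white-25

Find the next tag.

For the shade, repeats black → grey → white: black, grey, white, black, grey, white → black.
Second component — each term is the sum of the two before it: 5, 2, 7, 9, 16, 25 → 41.
Combining the parts gives black-41.

black-41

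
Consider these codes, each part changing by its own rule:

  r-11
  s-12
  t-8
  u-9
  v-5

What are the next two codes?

w-6, x-2

Letter: r, s, t, u, v → w → x (letters move forward 1 place in the alphabet).
Second component: alternating steps +1, −4, +1, −4, …; 11, 12, 8, 9, 5 → 6 → 2.
Putting the parts together: w-6 and then x-2.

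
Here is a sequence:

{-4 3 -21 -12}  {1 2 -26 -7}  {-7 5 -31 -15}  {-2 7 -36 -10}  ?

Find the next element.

First coordinate — alternating steps +5, −8, +5, −8, …: -4, 1, -7, -2 → -10.
Second coordinate: each term is the sum of the two before it; 3, 2, 5, 7 → 12.
Third coordinate — −5 each step: -21, -26, -31, -36 → -41.
Fourth coordinate: always 8 less than the first coordinate, so -12, -7, -15, -10 → -18.
Putting it together: {-10 12 -41 -18}.

{-10 12 -41 -18}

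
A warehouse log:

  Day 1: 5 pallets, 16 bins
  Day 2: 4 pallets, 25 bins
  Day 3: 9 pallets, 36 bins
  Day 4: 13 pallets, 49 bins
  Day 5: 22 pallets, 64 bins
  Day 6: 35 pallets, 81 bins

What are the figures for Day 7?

Pallets: each term is the sum of the two before it, so 5, 4, 9, 13, 22, 35 → 57.
Bins: 16, 25, 36, 49, 64, 81 → 100 (perfect squares: 4², 5², 6², …).
So the next row is 57 pallets, 100 bins.

57 pallets, 100 bins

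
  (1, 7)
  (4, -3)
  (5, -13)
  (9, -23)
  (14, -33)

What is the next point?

First coordinate: each term is the sum of the two before it; 1, 4, 5, 9, 14 → 23.
For the second coordinate, −10 each step: 7, -3, -13, -23, -33 → -43.
Combining the parts gives (23, -43).

(23, -43)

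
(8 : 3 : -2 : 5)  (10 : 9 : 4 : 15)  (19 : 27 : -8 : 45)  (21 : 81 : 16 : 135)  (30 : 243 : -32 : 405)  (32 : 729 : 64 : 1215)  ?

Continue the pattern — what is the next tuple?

First coordinate: alternating steps +2, +9, +2, +9, …; 8, 10, 19, 21, 30, 32 → 41.
Second coordinate: 3, 9, 27, 81, 243, 729 → 2187 (×3 each step).
Third coordinate goes -2, 4, -8, 16, -32, 64 → -128 (×(-2) each step).
Fourth coordinate goes 5, 15, 45, 135, 405, 1215 → 3645 (×3 each step).
Combining the parts gives (41 : 2187 : -128 : 3645).

(41 : 2187 : -128 : 3645)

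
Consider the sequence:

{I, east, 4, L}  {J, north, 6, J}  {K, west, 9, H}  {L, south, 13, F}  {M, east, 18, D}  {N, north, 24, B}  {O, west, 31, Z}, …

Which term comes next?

For the first letter, letters move forward 1 place in the alphabet: I, J, K, L, M, N, O → P.
Direction — repeats east → north → west → south: east, north, west, south, east, north, west → south.
Third part: 4, 6, 9, 13, 18, 24, 31 → 39 (differences are 2, 3, 4, … (increasing by 1 each time)).
Second letter: letters move back 2 places in the alphabet, wrapping A→Z; L, J, H, F, D, B, Z → X.
Putting it together: {P, south, 39, X}.

{P, south, 39, X}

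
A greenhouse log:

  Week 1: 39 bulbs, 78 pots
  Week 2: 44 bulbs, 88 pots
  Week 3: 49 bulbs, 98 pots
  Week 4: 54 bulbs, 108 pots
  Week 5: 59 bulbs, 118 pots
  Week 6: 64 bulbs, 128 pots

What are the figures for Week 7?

Bulbs goes 39, 44, 49, 54, 59, 64 → 69 (+5 each step).
Pots goes 78, 88, 98, 108, 118, 128 → 138 (always 2 × the bulbs).
Combining the parts gives 69 bulbs, 138 pots.

69 bulbs, 138 pots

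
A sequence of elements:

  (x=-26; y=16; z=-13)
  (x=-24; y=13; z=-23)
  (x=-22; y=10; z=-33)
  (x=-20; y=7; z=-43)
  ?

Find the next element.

(x=-18; y=4; z=-53)

X — +2 each step: -26, -24, -22, -20 → -18.
Y: −3 each step; 16, 13, 10, 7 → 4.
Z: −10 each step; -13, -23, -33, -43 → -53.
Combining the parts gives (x=-18; y=4; z=-53).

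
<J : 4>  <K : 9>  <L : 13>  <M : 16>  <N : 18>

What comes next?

Letter: J, K, L, M, N → O (letters move forward 1 place in the alphabet).
Second slot goes 4, 9, 13, 16, 18 → 19 (differences are 5, 4, 3, … (decreasing by 1 each time)).
Putting it together: <O : 19>.

<O : 19>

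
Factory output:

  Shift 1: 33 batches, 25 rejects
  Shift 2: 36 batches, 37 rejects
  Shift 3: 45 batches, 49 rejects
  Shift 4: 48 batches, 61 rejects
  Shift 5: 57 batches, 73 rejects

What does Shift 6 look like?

For the batches, alternating steps +3, +9, +3, +9, …: 33, 36, 45, 48, 57 → 60.
Rejects goes 25, 37, 49, 61, 73 → 85 (+12 each step).
So the next row is 60 batches, 85 rejects.

60 batches, 85 rejects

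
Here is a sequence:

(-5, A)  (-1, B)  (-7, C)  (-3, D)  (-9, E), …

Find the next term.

First component goes -5, -1, -7, -3, -9 → -5 (alternating steps +4, −6, +4, −6, …).
Letter: letters move forward 1 place in the alphabet, so A, B, C, D, E → F.
So the next term is (-5, F).

(-5, F)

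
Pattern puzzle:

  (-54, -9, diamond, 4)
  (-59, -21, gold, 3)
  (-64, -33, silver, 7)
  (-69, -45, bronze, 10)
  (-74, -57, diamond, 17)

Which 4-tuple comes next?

First entry: -54, -59, -64, -69, -74 → -79 (−5 each step).
For the second entry, −12 each step: -9, -21, -33, -45, -57 → -69.
Rank: repeats diamond → gold → silver → bronze, so diamond, gold, silver, bronze, diamond → gold.
Fourth entry: 4, 3, 7, 10, 17 → 27 (each term is the sum of the two before it).
So the next 4-tuple is (-79, -69, gold, 27).

(-79, -69, gold, 27)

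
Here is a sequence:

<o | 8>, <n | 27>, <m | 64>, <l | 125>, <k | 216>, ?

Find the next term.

<j | 343>

Letter: letters move back 1 place in the alphabet, so o, n, m, l, k → j.
Second component — perfect cubes: 2³, 3³, 4³, …: 8, 27, 64, 125, 216 → 343.
So the next term is <j | 343>.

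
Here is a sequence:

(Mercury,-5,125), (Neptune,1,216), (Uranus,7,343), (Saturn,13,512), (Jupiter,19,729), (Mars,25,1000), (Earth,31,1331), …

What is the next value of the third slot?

1728

Third slot goes 125, 216, 343, 512, 729, 1000, 1331 → 1728 (perfect cubes: 5³, 6³, 7³, …).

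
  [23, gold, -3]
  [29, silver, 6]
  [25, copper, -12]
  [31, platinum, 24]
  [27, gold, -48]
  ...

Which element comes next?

First coordinate goes 23, 29, 25, 31, 27 → 33 (alternating steps +6, −4, +6, −4, …).
Metal: repeats gold → silver → copper → platinum, so gold, silver, copper, platinum, gold → silver.
Third coordinate — ×(-2) each step: -3, 6, -12, 24, -48 → 96.
Combining the parts gives [33, silver, 96].

[33, silver, 96]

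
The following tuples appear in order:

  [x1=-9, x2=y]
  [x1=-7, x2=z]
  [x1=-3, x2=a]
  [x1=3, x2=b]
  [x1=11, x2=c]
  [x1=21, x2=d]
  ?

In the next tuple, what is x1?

33

X1: differences are 2, 4, 6, … (increasing by 2 each time), so -9, -7, -3, 3, 11, 21 → 33.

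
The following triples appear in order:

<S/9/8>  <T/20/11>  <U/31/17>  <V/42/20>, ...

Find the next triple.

<W/53/26>

Letter goes S, T, U, V → W (letters move forward 1 place in the alphabet).
Second entry: +11 each step; 9, 20, 31, 42 → 53.
Third entry — alternating steps +3, +6, +3, +6, …: 8, 11, 17, 20 → 26.
So the next triple is <W/53/26>.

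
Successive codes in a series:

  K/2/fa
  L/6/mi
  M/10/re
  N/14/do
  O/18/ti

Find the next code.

P/22/la

Letter goes K, L, M, N, O → P (letters move forward 1 place in the alphabet).
Second component: +4 each step, so 2, 6, 10, 14, 18 → 22.
Note: runs backward through the solfège scale do→ti, so fa, mi, re, do, ti → la.
Putting it together: P/22/la.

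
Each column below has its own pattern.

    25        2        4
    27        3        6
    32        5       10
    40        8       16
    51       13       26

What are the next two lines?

65  21  42; 82  34  68

First component goes 25, 27, 32, 40, 51 → 65 → 82 (differences are 2, 5, 8, … (increasing by 3 each time)).
For the second component, each term is the sum of the two before it: 2, 3, 5, 8, 13 → 21 → 34.
Third component: always 2 × the second component; 4, 6, 10, 16, 26 → 42 → 68.
Putting the parts together: 65  21  42 and then 82  34  68.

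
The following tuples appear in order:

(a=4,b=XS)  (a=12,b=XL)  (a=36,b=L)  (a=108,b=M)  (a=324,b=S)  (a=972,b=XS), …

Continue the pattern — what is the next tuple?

(a=2916,b=XL)

A: ×3 each step, so 4, 12, 36, 108, 324, 972 → 2916.
B: XS, XL, L, M, S, XS → XL (repeats XS → XL → L → M → S).
Putting it together: (a=2916,b=XL).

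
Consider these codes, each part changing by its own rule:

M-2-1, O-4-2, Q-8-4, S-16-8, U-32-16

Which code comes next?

For the letter, letters move forward 2 places in the alphabet: M, O, Q, S, U → W.
Second component goes 2, 4, 8, 16, 32 → 64 (×2 each step).
For the third component, ×2 each step: 1, 2, 4, 8, 16 → 32.
Putting it together: W-64-32.

W-64-32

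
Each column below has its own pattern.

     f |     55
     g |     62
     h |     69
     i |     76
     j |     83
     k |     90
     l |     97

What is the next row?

Letter: letters move forward 1 place in the alphabet; f, g, h, i, j, k, l → m.
Second component goes 55, 62, 69, 76, 83, 90, 97 → 104 (+7 each step).
Combining the parts gives m  104.

m  104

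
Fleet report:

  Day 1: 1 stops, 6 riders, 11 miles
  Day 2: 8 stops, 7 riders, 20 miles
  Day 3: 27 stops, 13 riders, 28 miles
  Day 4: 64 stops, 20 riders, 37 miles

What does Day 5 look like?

Stops goes 1, 8, 27, 64 → 125 (perfect cubes: 1³, 2³, 3³, …).
Riders: each term is the sum of the two before it, so 6, 7, 13, 20 → 33.
Miles: alternating steps +9, +8, +9, +8, …; 11, 20, 28, 37 → 45.
So the next line is 125 stops, 33 riders, 45 miles.

125 stops, 33 riders, 45 miles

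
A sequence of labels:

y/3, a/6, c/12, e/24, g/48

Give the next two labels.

For the letter, letters move forward 2 places in the alphabet, wrapping Z→A: y, a, c, e, g → i → k.
Second component goes 3, 6, 12, 24, 48 → 96 → 192 (×2 each step).
Putting the parts together: i/96 and then k/192.

i/96, k/192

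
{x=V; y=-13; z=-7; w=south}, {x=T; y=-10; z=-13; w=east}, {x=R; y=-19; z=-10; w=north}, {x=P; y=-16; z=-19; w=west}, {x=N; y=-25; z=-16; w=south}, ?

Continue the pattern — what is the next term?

{x=L; y=-22; z=-25; w=east}

X: letters move back 2 places in the alphabet; V, T, R, P, N → L.
Y: alternating steps +3, −9, +3, −9, …, so -13, -10, -19, -16, -25 → -22.
Z goes -7, -13, -10, -19, -16 → -25 (always the previous value of the y).
W — repeats south → east → north → west: south, east, north, west, south → east.
Putting it together: {x=L; y=-22; z=-25; w=east}.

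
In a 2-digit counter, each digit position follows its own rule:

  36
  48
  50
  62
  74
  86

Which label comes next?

First digit: +1 each step, mod 10; 3, 4, 5, 6, 7, 8 → 9.
Second digit — +2 each step, mod 10: 6, 8, 0, 2, 4, 6 → 8.
Combining the parts gives 98.

98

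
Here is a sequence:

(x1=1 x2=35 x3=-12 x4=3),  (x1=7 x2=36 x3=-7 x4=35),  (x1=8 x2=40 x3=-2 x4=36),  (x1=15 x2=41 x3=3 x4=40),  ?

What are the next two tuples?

X1: each term is the sum of the two before it; 1, 7, 8, 15 → 23 → 38.
X2: alternating steps +1, +4, +1, +4, …; 35, 36, 40, 41 → 45 → 46.
X3: +5 each step; -12, -7, -2, 3 → 8 → 13.
X4: 3, 35, 36, 40 → 41 → 45 (always the previous value of the x2).
So the next two tuples are (x1=23 x2=45 x3=8 x4=41) and (x1=38 x2=46 x3=13 x4=45).

(x1=23 x2=45 x3=8 x4=41), (x1=38 x2=46 x3=13 x4=45)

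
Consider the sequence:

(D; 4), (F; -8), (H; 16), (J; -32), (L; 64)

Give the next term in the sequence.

(N; -128)

Letter: letters move forward 2 places in the alphabet, so D, F, H, J, L → N.
Second value — ×(-2) each step: 4, -8, 16, -32, 64 → -128.
Combining the parts gives (N; -128).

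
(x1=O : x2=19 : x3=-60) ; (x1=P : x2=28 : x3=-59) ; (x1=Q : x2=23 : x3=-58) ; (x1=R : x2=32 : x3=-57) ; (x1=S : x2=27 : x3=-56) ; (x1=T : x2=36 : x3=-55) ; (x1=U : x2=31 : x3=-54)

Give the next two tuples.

X1: letters move forward 1 place in the alphabet; O, P, Q, R, S, T, U → V → W.
X2: alternating steps +9, −5, +9, −5, …, so 19, 28, 23, 32, 27, 36, 31 → 40 → 35.
X3: +1 each step, so -60, -59, -58, -57, -56, -55, -54 → -53 → -52.
So the next two tuples are (x1=V : x2=40 : x3=-53) and (x1=W : x2=35 : x3=-52).

(x1=V : x2=40 : x3=-53), (x1=W : x2=35 : x3=-52)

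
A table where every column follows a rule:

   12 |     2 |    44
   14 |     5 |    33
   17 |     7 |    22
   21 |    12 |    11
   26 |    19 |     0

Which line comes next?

First component: differences are 2, 3, 4, … (increasing by 1 each time), so 12, 14, 17, 21, 26 → 32.
Second component: each term is the sum of the two before it, so 2, 5, 7, 12, 19 → 31.
For the third component, −11 each step: 44, 33, 22, 11, 0 → -11.
So the next line is 32  31  -11.

32  31  -11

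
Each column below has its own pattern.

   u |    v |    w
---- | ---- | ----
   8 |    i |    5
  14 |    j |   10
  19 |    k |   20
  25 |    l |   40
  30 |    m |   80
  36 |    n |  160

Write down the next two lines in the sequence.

41  o  320; 47  p  640

Column u: 8, 14, 19, 25, 30, 36 → 41 → 47 (alternating steps +6, +5, +6, +5, …).
Column v: i, j, k, l, m, n → o → p (letters move forward 1 place in the alphabet).
Column w — ×2 each step: 5, 10, 20, 40, 80, 160 → 320 → 640.
So the next two lines are 41  o  320 and 47  p  640.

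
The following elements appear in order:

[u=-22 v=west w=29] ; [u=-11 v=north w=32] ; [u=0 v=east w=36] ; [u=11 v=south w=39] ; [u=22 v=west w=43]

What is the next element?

[u=33 v=north w=46]

For the u, +11 each step: -22, -11, 0, 11, 22 → 33.
V: west, north, east, south, west → north (repeats west → north → east → south).
W — alternating steps +3, +4, +3, +4, …: 29, 32, 36, 39, 43 → 46.
Combining the parts gives [u=33 v=north w=46].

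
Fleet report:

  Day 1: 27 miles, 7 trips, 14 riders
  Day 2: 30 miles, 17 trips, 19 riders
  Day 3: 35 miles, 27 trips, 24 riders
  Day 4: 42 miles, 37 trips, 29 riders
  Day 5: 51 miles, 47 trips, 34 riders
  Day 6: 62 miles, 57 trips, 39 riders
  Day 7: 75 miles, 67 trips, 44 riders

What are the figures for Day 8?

For the miles, differences are 3, 5, 7, … (increasing by 2 each time): 27, 30, 35, 42, 51, 62, 75 → 90.
Trips: 7, 17, 27, 37, 47, 57, 67 → 77 (+10 each step).
Riders: 14, 19, 24, 29, 34, 39, 44 → 49 (+5 each step).
Putting it together: 90 miles, 77 trips, 49 riders.

90 miles, 77 trips, 49 riders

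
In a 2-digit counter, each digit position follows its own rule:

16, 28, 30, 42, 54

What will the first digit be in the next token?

6

First digit: +1 each step, mod 10, so 1, 2, 3, 4, 5 → 6.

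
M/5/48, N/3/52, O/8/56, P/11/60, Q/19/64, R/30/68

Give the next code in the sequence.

Letter: M, N, O, P, Q, R → S (letters move forward 1 place in the alphabet).
Second component: each term is the sum of the two before it; 5, 3, 8, 11, 19, 30 → 49.
Third component: +4 each step; 48, 52, 56, 60, 64, 68 → 72.
So the next code is S/49/72.

S/49/72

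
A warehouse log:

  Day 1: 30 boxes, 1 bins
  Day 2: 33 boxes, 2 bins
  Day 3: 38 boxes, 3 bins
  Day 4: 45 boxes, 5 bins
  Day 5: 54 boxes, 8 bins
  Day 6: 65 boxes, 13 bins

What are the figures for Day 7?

78 boxes, 21 bins

Boxes goes 30, 33, 38, 45, 54, 65 → 78 (differences are 3, 5, 7, … (increasing by 2 each time)).
Bins: each term is the sum of the two before it, so 1, 2, 3, 5, 8, 13 → 21.
Putting it together: 78 boxes, 21 bins.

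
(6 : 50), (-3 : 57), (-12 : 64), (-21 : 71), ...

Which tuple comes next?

First component: 6, -3, -12, -21 → -30 (−9 each step).
Second component — +7 each step: 50, 57, 64, 71 → 78.
Combining the parts gives (-30 : 78).

(-30 : 78)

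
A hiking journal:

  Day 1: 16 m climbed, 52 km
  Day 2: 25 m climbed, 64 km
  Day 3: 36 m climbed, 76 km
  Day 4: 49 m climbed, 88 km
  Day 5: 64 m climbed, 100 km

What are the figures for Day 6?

M climbed goes 16, 25, 36, 49, 64 → 81 (perfect squares: 4², 5², 6², …).
Km — +12 each step: 52, 64, 76, 88, 100 → 112.
Combining the parts gives 81 m climbed, 112 km.

81 m climbed, 112 km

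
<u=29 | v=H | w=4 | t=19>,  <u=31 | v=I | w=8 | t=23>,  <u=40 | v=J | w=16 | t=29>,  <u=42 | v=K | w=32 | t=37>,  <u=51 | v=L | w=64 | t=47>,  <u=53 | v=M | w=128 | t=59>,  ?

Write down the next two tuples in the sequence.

<u=62 | v=N | w=256 | t=73>, <u=64 | v=O | w=512 | t=89>

U goes 29, 31, 40, 42, 51, 53 → 62 → 64 (alternating steps +2, +9, +2, +9, …).
V: letters move forward 1 place in the alphabet; H, I, J, K, L, M → N → O.
W: ×2 each step; 4, 8, 16, 32, 64, 128 → 256 → 512.
T — differences are 4, 6, 8, … (increasing by 2 each time): 19, 23, 29, 37, 47, 59 → 73 → 89.
Putting the parts together: <u=62 | v=N | w=256 | t=73> and then <u=64 | v=O | w=512 | t=89>.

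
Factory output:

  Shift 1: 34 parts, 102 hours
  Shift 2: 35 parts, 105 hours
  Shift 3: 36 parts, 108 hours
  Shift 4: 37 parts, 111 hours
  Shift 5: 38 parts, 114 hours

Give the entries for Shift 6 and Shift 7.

39 parts, 117 hours; 40 parts, 120 hours

Parts goes 34, 35, 36, 37, 38 → 39 → 40 (+1 each step).
Hours: always 3 × the parts, so 102, 105, 108, 111, 114 → 117 → 120.
So the next two lines are 39 parts, 117 hours and 40 parts, 120 hours.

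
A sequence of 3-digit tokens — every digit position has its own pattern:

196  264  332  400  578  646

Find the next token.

714

For the first digit, +1 each step, mod 10: 1, 2, 3, 4, 5, 6 → 7.
For the second digit, −3 each step, mod 10: 9, 6, 3, 0, 7, 4 → 1.
Third digit: −2 each step, mod 10, so 6, 4, 2, 0, 8, 6 → 4.
Putting it together: 714.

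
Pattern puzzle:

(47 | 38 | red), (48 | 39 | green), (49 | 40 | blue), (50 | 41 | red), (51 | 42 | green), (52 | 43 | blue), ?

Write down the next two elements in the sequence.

(53 | 44 | red), (54 | 45 | green)

First component: +1 each step; 47, 48, 49, 50, 51, 52 → 53 → 54.
Second component: 38, 39, 40, 41, 42, 43 → 44 → 45 (always 9 less than the first component).
Colour goes red, green, blue, red, green, blue → red → green (repeats red → green → blue).
So the next two elements are (53 | 44 | red) and (54 | 45 | green).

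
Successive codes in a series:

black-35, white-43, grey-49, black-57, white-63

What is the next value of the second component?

Second component goes 35, 43, 49, 57, 63 → 71 (alternating steps +8, +6, +8, +6, …).

71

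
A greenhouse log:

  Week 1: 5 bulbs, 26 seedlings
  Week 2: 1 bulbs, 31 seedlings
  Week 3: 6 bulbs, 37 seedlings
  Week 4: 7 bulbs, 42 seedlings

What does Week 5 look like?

Bulbs — each term is the sum of the two before it: 5, 1, 6, 7 → 13.
Seedlings goes 26, 31, 37, 42 → 48 (alternating steps +5, +6, +5, +6, …).
Combining the parts gives 13 bulbs, 48 seedlings.

13 bulbs, 48 seedlings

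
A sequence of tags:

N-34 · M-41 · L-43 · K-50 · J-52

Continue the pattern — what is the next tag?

I-59

For the letter, letters move back 1 place in the alphabet: N, M, L, K, J → I.
Second component — alternating steps +7, +2, +7, +2, …: 34, 41, 43, 50, 52 → 59.
Putting it together: I-59.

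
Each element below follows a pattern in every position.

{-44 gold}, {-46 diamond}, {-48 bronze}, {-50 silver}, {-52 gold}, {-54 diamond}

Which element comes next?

{-56 bronze}

First coordinate goes -44, -46, -48, -50, -52, -54 → -56 (−2 each step).
Rank: repeats gold → diamond → bronze → silver; gold, diamond, bronze, silver, gold, diamond → bronze.
Combining the parts gives {-56 bronze}.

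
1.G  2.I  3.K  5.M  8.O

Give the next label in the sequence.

First component: each term is the sum of the two before it, so 1, 2, 3, 5, 8 → 13.
Letter: letters move forward 2 places in the alphabet; G, I, K, M, O → Q.
Combining the parts gives 13.Q.

13.Q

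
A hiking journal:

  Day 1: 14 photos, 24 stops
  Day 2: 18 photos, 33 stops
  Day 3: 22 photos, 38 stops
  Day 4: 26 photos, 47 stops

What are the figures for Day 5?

30 photos, 52 stops

Photos: +4 each step, so 14, 18, 22, 26 → 30.
Stops: alternating steps +9, +5, +9, +5, …, so 24, 33, 38, 47 → 52.
So the next record is 30 photos, 52 stops.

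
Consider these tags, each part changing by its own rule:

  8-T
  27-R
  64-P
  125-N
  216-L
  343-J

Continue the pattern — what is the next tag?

First component goes 8, 27, 64, 125, 216, 343 → 512 (perfect cubes: 2³, 3³, 4³, …).
For the letter, letters move back 2 places in the alphabet: T, R, P, N, L, J → H.
Combining the parts gives 512-H.

512-H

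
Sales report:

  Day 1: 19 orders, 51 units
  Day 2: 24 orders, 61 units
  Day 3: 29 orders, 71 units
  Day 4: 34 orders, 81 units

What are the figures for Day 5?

39 orders, 91 units

Orders goes 19, 24, 29, 34 → 39 (+5 each step).
For the units, +10 each step: 51, 61, 71, 81 → 91.
Combining the parts gives 39 orders, 91 units.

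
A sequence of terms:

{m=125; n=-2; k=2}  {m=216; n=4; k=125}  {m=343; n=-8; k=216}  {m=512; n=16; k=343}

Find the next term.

{m=729; n=-32; k=512}

M: perfect cubes: 5³, 6³, 7³, …, so 125, 216, 343, 512 → 729.
N: -2, 4, -8, 16 → -32 (×(-2) each step).
For the k, always the previous value of the m: 2, 125, 216, 343 → 512.
Putting it together: {m=729; n=-32; k=512}.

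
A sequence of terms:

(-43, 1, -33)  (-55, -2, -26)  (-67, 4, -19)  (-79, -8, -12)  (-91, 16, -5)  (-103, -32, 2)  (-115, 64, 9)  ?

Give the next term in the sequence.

First entry — −12 each step: -43, -55, -67, -79, -91, -103, -115 → -127.
Second entry goes 1, -2, 4, -8, 16, -32, 64 → -128 (×(-2) each step).
Third entry: -33, -26, -19, -12, -5, 2, 9 → 16 (+7 each step).
Putting it together: (-127, -128, 16).

(-127, -128, 16)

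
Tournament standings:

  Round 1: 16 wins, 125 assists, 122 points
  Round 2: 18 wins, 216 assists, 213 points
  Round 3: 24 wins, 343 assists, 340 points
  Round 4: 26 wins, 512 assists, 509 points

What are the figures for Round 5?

Wins: 16, 18, 24, 26 → 32 (alternating steps +2, +6, +2, +6, …).
Assists goes 125, 216, 343, 512 → 729 (perfect cubes: 5³, 6³, 7³, …).
Points goes 122, 213, 340, 509 → 726 (always 3 less than the assists).
Combining the parts gives 32 wins, 729 assists, 726 points.

32 wins, 729 assists, 726 points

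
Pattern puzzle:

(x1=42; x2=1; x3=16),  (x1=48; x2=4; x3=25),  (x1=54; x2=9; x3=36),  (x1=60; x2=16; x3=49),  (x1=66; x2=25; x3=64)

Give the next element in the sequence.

(x1=72; x2=36; x3=81)

X1 — +6 each step: 42, 48, 54, 60, 66 → 72.
X2 — perfect squares: 1², 2², 3², …: 1, 4, 9, 16, 25 → 36.
X3 — perfect squares: 4², 5², 6², …: 16, 25, 36, 49, 64 → 81.
So the next element is (x1=72; x2=36; x3=81).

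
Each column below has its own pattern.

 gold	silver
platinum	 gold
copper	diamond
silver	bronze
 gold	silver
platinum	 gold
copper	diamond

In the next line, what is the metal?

silver

Metal — repeats gold → platinum → copper → silver: gold, platinum, copper, silver, gold, platinum, copper → silver.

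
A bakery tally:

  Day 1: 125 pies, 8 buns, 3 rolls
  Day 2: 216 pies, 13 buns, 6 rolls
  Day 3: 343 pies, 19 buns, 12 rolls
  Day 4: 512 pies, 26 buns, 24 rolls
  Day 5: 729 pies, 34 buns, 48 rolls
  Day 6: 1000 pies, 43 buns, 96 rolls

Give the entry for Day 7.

1331 pies, 53 buns, 192 rolls

Pies — perfect cubes: 5³, 6³, 7³, …: 125, 216, 343, 512, 729, 1000 → 1331.
Buns — differences are 5, 6, 7, … (increasing by 1 each time): 8, 13, 19, 26, 34, 43 → 53.
Rolls: ×2 each step; 3, 6, 12, 24, 48, 96 → 192.
Combining the parts gives 1331 pies, 53 buns, 192 rolls.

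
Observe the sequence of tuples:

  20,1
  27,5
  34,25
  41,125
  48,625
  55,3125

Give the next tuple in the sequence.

First coordinate — +7 each step: 20, 27, 34, 41, 48, 55 → 62.
Second coordinate goes 1, 5, 25, 125, 625, 3125 → 15625 (×5 each step).
Putting it together: 62,15625.

62,15625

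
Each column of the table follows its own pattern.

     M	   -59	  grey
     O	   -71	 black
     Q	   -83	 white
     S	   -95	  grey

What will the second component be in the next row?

-107

Letter — letters move forward 2 places in the alphabet: M, O, Q, S → U.
Second component: −12 each step; -59, -71, -83, -95 → -107.
For the shade, repeats grey → black → white: grey, black, white, grey → black.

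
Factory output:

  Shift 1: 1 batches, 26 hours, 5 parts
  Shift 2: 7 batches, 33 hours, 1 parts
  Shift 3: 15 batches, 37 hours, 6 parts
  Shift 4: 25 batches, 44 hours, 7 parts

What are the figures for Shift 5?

37 batches, 48 hours, 13 parts

Batches: differences are 6, 8, 10, … (increasing by 2 each time), so 1, 7, 15, 25 → 37.
Hours — alternating steps +7, +4, +7, +4, …: 26, 33, 37, 44 → 48.
Parts: each term is the sum of the two before it; 5, 1, 6, 7 → 13.
Combining the parts gives 37 batches, 48 hours, 13 parts.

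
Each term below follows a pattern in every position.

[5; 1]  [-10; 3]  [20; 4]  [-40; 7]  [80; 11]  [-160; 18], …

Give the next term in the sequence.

[320; 29]

First slot: ×(-2) each step, so 5, -10, 20, -40, 80, -160 → 320.
Second slot: 1, 3, 4, 7, 11, 18 → 29 (each term is the sum of the two before it).
Putting it together: [320; 29].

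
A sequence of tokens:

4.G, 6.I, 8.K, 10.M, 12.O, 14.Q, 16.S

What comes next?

18.U

First component: 4, 6, 8, 10, 12, 14, 16 → 18 (+2 each step).
Letter: letters move forward 2 places in the alphabet; G, I, K, M, O, Q, S → U.
So the next token is 18.U.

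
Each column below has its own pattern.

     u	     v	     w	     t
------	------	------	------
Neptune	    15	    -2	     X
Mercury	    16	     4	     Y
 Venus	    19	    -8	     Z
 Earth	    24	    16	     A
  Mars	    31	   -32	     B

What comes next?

Jupiter  40  64  C

Column u — runs through the planets Mercury→Neptune: Neptune, Mercury, Venus, Earth, Mars → Jupiter.
Column v: differences are 1, 3, 5, … (increasing by 2 each time); 15, 16, 19, 24, 31 → 40.
Column w: ×(-2) each step; -2, 4, -8, 16, -32 → 64.
Column t: letters move forward 1 place in the alphabet, wrapping Z→A, so X, Y, Z, A, B → C.
So the next row is Jupiter  40  64  C.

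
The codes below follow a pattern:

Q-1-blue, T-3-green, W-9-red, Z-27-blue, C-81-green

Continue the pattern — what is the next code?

F-243-red

Letter goes Q, T, W, Z, C → F (letters move forward 3 places in the alphabet, wrapping Z→A).
Second component goes 1, 3, 9, 27, 81 → 243 (×3 each step).
Colour: repeats blue → green → red; blue, green, red, blue, green → red.
So the next code is F-243-red.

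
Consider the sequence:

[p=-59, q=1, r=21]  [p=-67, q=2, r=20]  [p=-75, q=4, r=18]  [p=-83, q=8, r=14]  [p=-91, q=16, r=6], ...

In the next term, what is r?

For the q, ×2 each step: 1, 2, 4, 8, 16 → 32.
R — together with the q always sums to 22: 21, 20, 18, 14, 6 → -10.

-10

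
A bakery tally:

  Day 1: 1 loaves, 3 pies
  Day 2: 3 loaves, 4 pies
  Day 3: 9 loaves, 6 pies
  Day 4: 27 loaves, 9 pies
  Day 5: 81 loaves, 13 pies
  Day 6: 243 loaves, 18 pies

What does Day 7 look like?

729 loaves, 24 pies

Loaves: ×3 each step, so 1, 3, 9, 27, 81, 243 → 729.
For the pies, differences are 1, 2, 3, … (increasing by 1 each time): 3, 4, 6, 9, 13, 18 → 24.
Combining the parts gives 729 loaves, 24 pies.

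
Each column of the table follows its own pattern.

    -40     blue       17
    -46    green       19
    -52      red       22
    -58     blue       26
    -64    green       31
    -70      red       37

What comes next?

First component: −6 each step; -40, -46, -52, -58, -64, -70 → -76.
Colour — repeats blue → green → red: blue, green, red, blue, green, red → blue.
Third component: differences are 2, 3, 4, … (increasing by 1 each time); 17, 19, 22, 26, 31, 37 → 44.
Combining the parts gives -76  blue  44.

-76  blue  44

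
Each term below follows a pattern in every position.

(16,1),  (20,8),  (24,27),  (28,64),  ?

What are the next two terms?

First entry — +4 each step: 16, 20, 24, 28 → 32 → 36.
Second entry: 1, 8, 27, 64 → 125 → 216 (perfect cubes: 1³, 2³, 3³, …).
So the next two terms are (32,125) and (36,216).

(32,125), (36,216)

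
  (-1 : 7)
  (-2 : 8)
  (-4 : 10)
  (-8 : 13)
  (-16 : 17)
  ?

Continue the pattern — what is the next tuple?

(-32 : 22)

First part goes -1, -2, -4, -8, -16 → -32 (×2 each step).
Second part goes 7, 8, 10, 13, 17 → 22 (differences are 1, 2, 3, … (increasing by 1 each time)).
Combining the parts gives (-32 : 22).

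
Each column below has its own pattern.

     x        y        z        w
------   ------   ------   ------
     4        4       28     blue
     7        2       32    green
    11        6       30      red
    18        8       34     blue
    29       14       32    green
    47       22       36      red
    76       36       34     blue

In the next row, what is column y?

58

Column y: each term is the sum of the two before it; 4, 2, 6, 8, 14, 22, 36 → 58.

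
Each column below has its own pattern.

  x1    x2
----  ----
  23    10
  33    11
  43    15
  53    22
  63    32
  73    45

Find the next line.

Column x1: +10 each step, so 23, 33, 43, 53, 63, 73 → 83.
Column x2 — differences are 1, 4, 7, … (increasing by 3 each time): 10, 11, 15, 22, 32, 45 → 61.
Putting it together: 83  61.

83  61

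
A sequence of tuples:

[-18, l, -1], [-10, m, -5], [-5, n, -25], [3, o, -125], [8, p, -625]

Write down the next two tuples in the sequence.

[16, q, -3125], [21, r, -15625]

First coordinate — alternating steps +8, +5, +8, +5, …: -18, -10, -5, 3, 8 → 16 → 21.
Letter — letters move forward 1 place in the alphabet: l, m, n, o, p → q → r.
Third coordinate — ×5 each step: -1, -5, -25, -125, -625 → -3125 → -15625.
So the next two tuples are [16, q, -3125] and [21, r, -15625].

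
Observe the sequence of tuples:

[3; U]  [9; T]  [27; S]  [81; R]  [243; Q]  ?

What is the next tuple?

First part: ×3 each step, so 3, 9, 27, 81, 243 → 729.
Letter goes U, T, S, R, Q → P (letters move back 1 place in the alphabet).
Combining the parts gives [729; P].

[729; P]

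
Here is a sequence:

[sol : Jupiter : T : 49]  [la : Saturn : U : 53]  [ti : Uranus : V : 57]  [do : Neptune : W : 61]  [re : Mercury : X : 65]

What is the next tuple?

Note: sol, la, ti, do, re → mi (runs through the solfège scale do→ti).
Planet: runs through the planets Mercury→Neptune, so Jupiter, Saturn, Uranus, Neptune, Mercury → Venus.
Letter goes T, U, V, W, X → Y (letters move forward 1 place in the alphabet).
Fourth component — +4 each step: 49, 53, 57, 61, 65 → 69.
So the next tuple is [mi : Venus : Y : 69].

[mi : Venus : Y : 69]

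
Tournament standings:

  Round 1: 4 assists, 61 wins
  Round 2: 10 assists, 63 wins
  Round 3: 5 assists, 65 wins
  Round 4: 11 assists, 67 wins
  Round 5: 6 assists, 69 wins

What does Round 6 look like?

Assists: alternating steps +6, −5, +6, −5, …; 4, 10, 5, 11, 6 → 12.
Wins — +2 each step: 61, 63, 65, 67, 69 → 71.
Combining the parts gives 12 assists, 71 wins.

12 assists, 71 wins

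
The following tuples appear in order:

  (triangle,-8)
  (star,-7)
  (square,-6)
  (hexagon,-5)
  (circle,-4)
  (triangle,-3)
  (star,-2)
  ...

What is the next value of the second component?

Second component: +1 each step; -8, -7, -6, -5, -4, -3, -2 → -1.

-1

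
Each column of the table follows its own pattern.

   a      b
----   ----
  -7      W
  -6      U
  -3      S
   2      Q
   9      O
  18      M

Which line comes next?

29  K

Column a: differences are 1, 3, 5, … (increasing by 2 each time); -7, -6, -3, 2, 9, 18 → 29.
Column b: letters move back 2 places in the alphabet; W, U, S, Q, O, M → K.
Combining the parts gives 29  K.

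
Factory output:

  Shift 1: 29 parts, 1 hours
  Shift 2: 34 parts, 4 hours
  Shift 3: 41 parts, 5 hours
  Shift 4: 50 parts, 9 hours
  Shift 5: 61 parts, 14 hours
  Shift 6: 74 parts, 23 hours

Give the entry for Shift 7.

Parts — differences are 5, 7, 9, … (increasing by 2 each time): 29, 34, 41, 50, 61, 74 → 89.
Hours: each term is the sum of the two before it; 1, 4, 5, 9, 14, 23 → 37.
So the next row is 89 parts, 37 hours.

89 parts, 37 hours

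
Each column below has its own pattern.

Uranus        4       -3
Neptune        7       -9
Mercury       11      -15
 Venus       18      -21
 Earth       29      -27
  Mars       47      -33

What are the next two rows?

Jupiter  76  -39; Saturn  123  -45

Planet — runs through the planets Mercury→Neptune: Uranus, Neptune, Mercury, Venus, Earth, Mars → Jupiter → Saturn.
Second component: 4, 7, 11, 18, 29, 47 → 76 → 123 (each term is the sum of the two before it).
For the third component, −6 each step: -3, -9, -15, -21, -27, -33 → -39 → -45.
So the next two rows are Jupiter  76  -39 and Saturn  123  -45.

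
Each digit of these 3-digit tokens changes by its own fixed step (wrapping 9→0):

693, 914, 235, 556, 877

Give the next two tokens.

198, 419

First digit: 6, 9, 2, 5, 8 → 1 → 4 (+3 each step, mod 10).
Second digit: 9, 1, 3, 5, 7 → 9 → 1 (+2 each step, mod 10).
Third digit: +1 each step, mod 10; 3, 4, 5, 6, 7 → 8 → 9.
So the next two tokens are 198 and 419.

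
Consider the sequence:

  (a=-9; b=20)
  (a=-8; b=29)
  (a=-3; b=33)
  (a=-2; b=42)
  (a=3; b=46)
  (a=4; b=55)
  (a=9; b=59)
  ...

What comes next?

(a=10; b=68)

A: alternating steps +1, +5, +1, +5, …; -9, -8, -3, -2, 3, 4, 9 → 10.
B: alternating steps +9, +4, +9, +4, …; 20, 29, 33, 42, 46, 55, 59 → 68.
Putting it together: (a=10; b=68).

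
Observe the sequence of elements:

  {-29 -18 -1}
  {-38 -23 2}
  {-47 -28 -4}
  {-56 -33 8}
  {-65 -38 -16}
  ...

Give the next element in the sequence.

First value: -29, -38, -47, -56, -65 → -74 (−9 each step).
Second value goes -18, -23, -28, -33, -38 → -43 (−5 each step).
Third value: ×(-2) each step, so -1, 2, -4, 8, -16 → 32.
Putting it together: {-74 -43 32}.

{-74 -43 32}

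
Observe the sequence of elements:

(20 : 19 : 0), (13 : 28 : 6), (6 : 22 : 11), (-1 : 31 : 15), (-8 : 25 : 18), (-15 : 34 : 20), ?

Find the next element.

(-22 : 28 : 21)

First component — −7 each step: 20, 13, 6, -1, -8, -15 → -22.
Second component: 19, 28, 22, 31, 25, 34 → 28 (alternating steps +9, −6, +9, −6, …).
Third component: 0, 6, 11, 15, 18, 20 → 21 (differences are 6, 5, 4, … (decreasing by 1 each time)).
Combining the parts gives (-22 : 28 : 21).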